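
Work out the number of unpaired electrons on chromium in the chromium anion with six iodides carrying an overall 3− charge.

3

Summing ligand charges against the −3 overall charge gives an oxidation state of +3 for chromium.
Group 6 minus oxidation state 3 gives a d³ configuration.
In an octahedral field the d³ configuration is t₂g³e_g⁰ (only one arrangement possible), giving 3 unpaired electrons.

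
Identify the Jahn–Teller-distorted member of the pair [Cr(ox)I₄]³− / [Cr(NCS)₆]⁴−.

[Cr(ox)I₄]³−: Each oxalate is −2; each iodide is −1; balancing the −3 overall charge requires Cr(III). Cr sits in group 6, so the d-electron count is 6 − 3 = 3. The d³ configuration leaves the e_g set evenly filled (or empty) — no strong Jahn–Teller driving force.
[Cr(NCS)₆]⁴−: Summing ligand charges against the −4 overall charge gives an oxidation state of +2 for chromium. Group 6 minus oxidation state 2 gives a d⁴ configuration. Isothiocyanate is a weak-field ligand for a first-row metal, so the complex is high-spin. The t₂g³e_g¹ (high-spin) configuration has an unevenly filled e_g set; the Jahn–Teller theorem predicts a tetragonal distortion (typically axial elongation) to lift the degeneracy.

[Cr(NCS)₆]⁴−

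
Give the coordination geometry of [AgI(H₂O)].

linear

Summing ligand charges against the 0 overall charge gives an oxidation state of +1 for silver.
Ag sits in group 11, so the d-electron count is 11 − 1 = 10.
With 2 monodentate ligands the coordination number is 2.
A d¹⁰ ion with only two ligands adopts a linear arrangement (sp hybridisation; no CFSE preference).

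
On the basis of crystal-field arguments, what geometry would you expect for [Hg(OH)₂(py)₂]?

tetrahedral

Ligand charges: each hydroxide is −1; pyridine is neutral. With an overall charge of 0 the mercury centre must be in the +2 oxidation state.
Group 12 minus oxidation state 2 gives a d¹⁰ configuration.
With 4 monodentate ligands the coordination number is 4.
A d¹⁰ ion has no crystal-field stabilisation preference between square planar and tetrahedral, so four ligands adopt the sterically favoured tetrahedral geometry.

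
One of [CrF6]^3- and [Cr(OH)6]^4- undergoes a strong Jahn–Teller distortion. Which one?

[CrF6]^3-: Summing ligand charges against the −3 overall charge gives an oxidation state of +3 for chromium. Cr sits in group 6, so the d-electron count is 6 − 3 = 3. The d³ configuration leaves the e_g set evenly filled (or empty) — no strong Jahn–Teller driving force.
[Cr(OH)6]^4-: Each hydroxide is −1; balancing the −4 overall charge requires Cr(II). Group 6 minus oxidation state 2 gives a d⁴ configuration. Hydroxide is a weak-field ligand for a first-row metal, so the complex is high-spin. The t₂g³e_g¹ (high-spin) configuration has an unevenly filled e_g set; the Jahn–Teller theorem predicts a tetragonal distortion (typically axial elongation) to lift the degeneracy.

[Cr(OH)6]^4-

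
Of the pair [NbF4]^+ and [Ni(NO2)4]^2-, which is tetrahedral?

For [NbF4]^+: Ligand charges: each fluoride is −1. With an overall charge of +1 the niobium centre must be in the +5 oxidation state. Nb sits in group 5, so the d-electron count is 5 − 5 = 0. A d⁰ ion has no crystal-field stabilisation preference between square planar and tetrahedral, so four ligands adopt the sterically favoured tetrahedral geometry. → tetrahedral.
For [Ni(NO2)4]^2-: Ligand charges: each nitro (N-bound nitrite) is −1. With an overall charge of −2 the nickel centre must be in the +2 oxidation state. Group 10 minus oxidation state 2 gives a d⁸ configuration. Nitro (N-bound nitrite) is a strong-field ligand (high in the spectrochemical series). A 3d d⁸ ion with strong-field ligands gains enough CFSE to favour square planar over tetrahedral. → square planar.

[NbF4]^+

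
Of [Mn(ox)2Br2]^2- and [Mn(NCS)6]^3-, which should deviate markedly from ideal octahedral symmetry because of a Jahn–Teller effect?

[Mn(ox)2Br2]^2-: Each oxalate is −2; each bromide is −1; balancing the −2 overall charge requires Mn(IV). Manganese is a group-7 element; Mn(IV) is therefore d³. The d³ configuration leaves the e_g set evenly filled (or empty) — no strong Jahn–Teller driving force.
[Mn(NCS)6]^3-: Ligand charges: each isothiocyanate is −1. With an overall charge of −3 the manganese centre must be in the +3 oxidation state. Group 7 minus oxidation state 3 gives a d⁴ configuration. Isothiocyanate is a weak-field ligand for a first-row metal, so the complex is high-spin. The t₂g³e_g¹ (high-spin) configuration has an unevenly filled e_g set; the Jahn–Teller theorem predicts a tetragonal distortion (typically axial elongation) to lift the degeneracy.

[Mn(NCS)6]^3-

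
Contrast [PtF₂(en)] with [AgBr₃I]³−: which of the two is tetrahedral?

For [PtF₂(en)]: Ligand charges: each fluoride is −1; ethylenediamine is neutral. With an overall charge of 0 the platinum centre must be in the +2 oxidation state. Group 10 minus oxidation state 2 gives a d⁸ configuration. A 5d d⁸ ion has a large crystal-field splitting; square planar leaves the high-energy d_{x²−y²} orbital empty and maximises CFSE. → square planar.
For [AgBr₃I]³−: Summing ligand charges against the −3 overall charge gives an oxidation state of +1 for silver. Silver is a group-11 element; Ag(I) is therefore d¹⁰. A d¹⁰ ion has no crystal-field stabilisation preference between square planar and tetrahedral, so four ligands adopt the sterically favoured tetrahedral geometry. → tetrahedral.

[AgBr₃I]³−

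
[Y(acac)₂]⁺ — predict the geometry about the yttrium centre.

tetrahedral

Summing ligand charges against the +1 overall charge gives an oxidation state of +3 for yttrium.
Yttrium is a group-3 element; Y(III) is therefore d⁰.
Counting donor atoms: 2×acetylacetonate (bidentate) → 4 donors. Coordination number = 4.
A d⁰ ion has no crystal-field stabilisation preference between square planar and tetrahedral, so four ligands adopt the sterically favoured tetrahedral geometry.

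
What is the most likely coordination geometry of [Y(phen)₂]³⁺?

tetrahedral

Ligand charges: 1,10-phenanthroline is neutral. With an overall charge of +3 the yttrium centre must be in the +3 oxidation state.
Group 3 minus oxidation state 3 gives a d⁰ configuration.
Counting donor atoms: 2×1,10-phenanthroline (bidentate) → 4 donors. Coordination number = 4.
A d⁰ ion has no crystal-field stabilisation preference between square planar and tetrahedral, so four ligands adopt the sterically favoured tetrahedral geometry.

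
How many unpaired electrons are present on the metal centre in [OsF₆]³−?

1

Summing ligand charges against the −3 overall charge gives an oxidation state of +3 for osmium.
Group 8 minus oxidation state 3 gives a d⁵ configuration.
The spin state decides the count: a 5d ion has a large Δₒ and is invariably low-spin.
An octahedral low-spin d⁵ ion is t₂g⁵e_g⁰, giving 1 unpaired electron.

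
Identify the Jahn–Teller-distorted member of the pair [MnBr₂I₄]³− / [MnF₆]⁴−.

[MnBr₂I₄]³−

[MnBr₂I₄]³−: Summing ligand charges against the −3 overall charge gives an oxidation state of +3 for manganese. Manganese is a group-7 element; Mn(III) is therefore d⁴. Bromide and iodide are weak-field ligands for a first-row metal, so the complex is high-spin. The t₂g³e_g¹ (high-spin) configuration has an unevenly filled e_g set; the Jahn–Teller theorem predicts a tetragonal distortion (typically axial elongation) to lift the degeneracy.
[MnF₆]⁴−: Each fluoride is −1; balancing the −4 overall charge requires Mn(II). Group 7 minus oxidation state 2 gives a d⁵ configuration. Fluoride is a weak-field ligand for a first-row metal, so the complex is high-spin. The d⁵ configuration leaves the e_g set evenly filled (or empty) — no strong Jahn–Teller driving force.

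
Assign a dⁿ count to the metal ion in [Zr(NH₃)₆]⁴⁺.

d⁰

Ammonia is neutral; balancing the +4 overall charge requires Zr(IV).
Zirconium is a group-4 element; Zr(IV) is therefore d⁰.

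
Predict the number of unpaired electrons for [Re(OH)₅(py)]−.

Summing ligand charges against the −1 overall charge gives an oxidation state of +4 for rhenium.
Rhenium is a group-7 element; Re(IV) is therefore d³.
In an octahedral field the d³ configuration is t₂g³e_g⁰ (only one arrangement possible), giving 3 unpaired electrons.

3 unpaired electrons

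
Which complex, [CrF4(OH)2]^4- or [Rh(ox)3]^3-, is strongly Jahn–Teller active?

[CrF4(OH)2]^4-: Summing ligand charges against the −4 overall charge gives an oxidation state of +2 for chromium. Cr sits in group 6, so the d-electron count is 6 − 2 = 4. Fluoride and hydroxide are weak-field ligands for a first-row metal, so the complex is high-spin. The t₂g³e_g¹ (high-spin) configuration has an unevenly filled e_g set; the Jahn–Teller theorem predicts a tetragonal distortion (typically axial elongation) to lift the degeneracy.
[Rh(ox)3]^3-: Each oxalate is −2; balancing the −3 overall charge requires Rh(III). Rhodium is a group-9 element; Rh(III) is therefore d⁶. A 4d ion has a large Δₒ and is invariably low-spin. The d⁶ configuration leaves the e_g set evenly filled (or empty) — no strong Jahn–Teller driving force.

[CrF4(OH)2]^4-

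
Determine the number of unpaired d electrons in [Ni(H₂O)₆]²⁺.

Ligand charges: water is neutral. With an overall charge of +2 the nickel centre must be in the +2 oxidation state.
Nickel is a group-10 element; Ni(II) is therefore d⁸.
In an octahedral field the d⁸ configuration is t₂g⁶e_g² (only one arrangement possible), giving 2 unpaired electrons.

2 unpaired electrons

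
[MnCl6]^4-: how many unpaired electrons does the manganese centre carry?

5 unpaired electrons

Summing ligand charges against the −4 overall charge gives an oxidation state of +2 for manganese.
Mn sits in group 7, so the d-electron count is 7 − 2 = 5.
The spin state decides the count: Chloride is a weak-field ligand for a first-row metal, so the complex is high-spin.
An octahedral high-spin d⁵ ion is t₂g³e_g², giving 5 unpaired electrons.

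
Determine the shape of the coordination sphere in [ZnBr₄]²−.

Summing ligand charges against the −2 overall charge gives an oxidation state of +2 for zinc.
Zn sits in group 12, so the d-electron count is 12 − 2 = 10.
Coordination number: 4.
A d¹⁰ ion has no crystal-field stabilisation preference between square planar and tetrahedral, so four ligands adopt the sterically favoured tetrahedral geometry.

tetrahedral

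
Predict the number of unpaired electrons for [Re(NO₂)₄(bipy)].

Ligand charges: each nitro (N-bound nitrite) is −1; 2,2′-bipyridine is neutral. With an overall charge of 0 the rhenium centre must be in the +4 oxidation state.
Rhenium is a group-7 element; Re(IV) is therefore d³.
Counting donor atoms: 4×nitro (N-bound nitrite) (monodentate) → 4 donors; 1×2,2′-bipyridine (bidentate) → 2 donors. Coordination number = 6.
In an octahedral field the d³ configuration is t₂g³e_g⁰ (only one arrangement possible), giving 3 unpaired electrons.

3 unpaired electrons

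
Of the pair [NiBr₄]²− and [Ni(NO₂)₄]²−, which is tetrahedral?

For [NiBr₄]²−: Ligand charges: each bromide is −1. With an overall charge of −2 the nickel centre must be in the +2 oxidation state. Group 10 minus oxidation state 2 gives a d⁸ configuration. Bromide is a weak-field ligand. With weak-field ligands the CFSE gain from square planar is small, so a 3d d⁸ ion takes the sterically preferred tetrahedral geometry. → tetrahedral.
For [Ni(NO₂)₄]²−: Ligand charges: each nitro (N-bound nitrite) is −1. With an overall charge of −2 the nickel centre must be in the +2 oxidation state. Group 10 minus oxidation state 2 gives a d⁸ configuration. Nitro (N-bound nitrite) is a strong-field ligand (high in the spectrochemical series). A 3d d⁸ ion with strong-field ligands gains enough CFSE to favour square planar over tetrahedral. → square planar.

[NiBr₄]²−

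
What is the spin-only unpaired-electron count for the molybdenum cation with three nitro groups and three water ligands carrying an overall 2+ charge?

1 unpaired electron

Ligand charges: each nitro (N-bound nitrite) is −1; water is neutral. With an overall charge of +2 the molybdenum centre must be in the +5 oxidation state.
Mo sits in group 6, so the d-electron count is 6 − 5 = 1.
In an octahedral field the d¹ configuration is t₂g¹e_g⁰ (only one arrangement possible), giving 1 unpaired electron.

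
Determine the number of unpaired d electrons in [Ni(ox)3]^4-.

Ligand charges: each oxalate is −2. With an overall charge of −4 the nickel centre must be in the +2 oxidation state.
Ni sits in group 10, so the d-electron count is 10 − 2 = 8.
Counting donor atoms: 3×oxalate (bidentate) → 6 donors. Coordination number = 6.
In an octahedral field the d⁸ configuration is t₂g⁶e_g² (only one arrangement possible), giving 2 unpaired electrons.

2 unpaired electrons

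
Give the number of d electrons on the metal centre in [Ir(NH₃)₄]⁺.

d8

Ligand charges: ammonia is neutral. With an overall charge of +1 the iridium centre must be in the +1 oxidation state.
Iridium is a group-9 element; Ir(I) is therefore d⁸.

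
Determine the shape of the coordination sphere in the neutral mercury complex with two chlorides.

Ligand charges: each chloride is −1. With an overall charge of 0 the mercury centre must be in the +2 oxidation state.
Group 12 minus oxidation state 2 gives a d¹⁰ configuration.
With 2 monodentate ligands the coordination number is 2.
A d¹⁰ ion with only two ligands adopts a linear arrangement (sp hybridisation; no CFSE preference).

linear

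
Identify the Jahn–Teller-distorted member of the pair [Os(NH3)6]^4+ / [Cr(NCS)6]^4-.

[Cr(NCS)6]^4-

[Os(NH3)6]^4+: Ligand charges: ammonia is neutral. With an overall charge of +4 the osmium centre must be in the +4 oxidation state. Os sits in group 8, so the d-electron count is 8 − 4 = 4. A 5d ion has a large Δₒ and is invariably low-spin. The d⁴ configuration leaves the e_g set evenly filled (or empty) — no strong Jahn–Teller driving force.
[Cr(NCS)6]^4-: Summing ligand charges against the −4 overall charge gives an oxidation state of +2 for chromium. Group 6 minus oxidation state 2 gives a d⁴ configuration. Isothiocyanate is a weak-field ligand for a first-row metal, so the complex is high-spin. The t₂g³e_g¹ (high-spin) configuration has an unevenly filled e_g set; the Jahn–Teller theorem predicts a tetragonal distortion (typically axial elongation) to lift the degeneracy.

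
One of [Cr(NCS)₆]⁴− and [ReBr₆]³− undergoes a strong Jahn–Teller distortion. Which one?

[Cr(NCS)₆]⁴−: Ligand charges: each isothiocyanate is −1. With an overall charge of −4 the chromium centre must be in the +2 oxidation state. Cr sits in group 6, so the d-electron count is 6 − 2 = 4. Isothiocyanate is a weak-field ligand for a first-row metal, so the complex is high-spin. The t₂g³e_g¹ (high-spin) configuration has an unevenly filled e_g set; the Jahn–Teller theorem predicts a tetragonal distortion (typically axial elongation) to lift the degeneracy.
[ReBr₆]³−: Each bromide is −1; balancing the −3 overall charge requires Re(III). Re sits in group 7, so the d-electron count is 7 − 3 = 4. A 5d ion has a large Δₒ and is invariably low-spin. The d⁴ configuration leaves the e_g set evenly filled (or empty) — no strong Jahn–Teller driving force.

[Cr(NCS)₆]⁴−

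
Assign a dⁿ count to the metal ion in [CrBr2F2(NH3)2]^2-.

Each bromide is −1; each fluoride is −1; ammonia is neutral; balancing the −2 overall charge requires Cr(II).
Group 6 minus oxidation state 2 gives a d⁴ configuration.

d4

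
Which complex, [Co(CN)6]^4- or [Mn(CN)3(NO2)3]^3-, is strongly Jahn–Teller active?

[Co(CN)6]^4-: Each cyanide is −1; balancing the −4 overall charge requires Co(II). Co sits in group 9, so the d-electron count is 9 − 2 = 7. Cyanide is a strong-field ligand (high in the spectrochemical series) for a first-row metal, so the complex is low-spin. The t₂g⁶e_g¹ (low-spin) configuration has an unevenly filled e_g set; the Jahn–Teller theorem predicts a tetragonal distortion (typically axial elongation) to lift the degeneracy.
[Mn(CN)3(NO2)3]^3-: Summing ligand charges against the −3 overall charge gives an oxidation state of +3 for manganese. Mn sits in group 7, so the d-electron count is 7 − 3 = 4. Cyanide and nitro (N-bound nitrite) are strong-field ligands (high in the spectrochemical series) for a first-row metal, so the complex is low-spin. The d⁴ configuration leaves the e_g set evenly filled (or empty) — no strong Jahn–Teller driving force.

[Co(CN)6]^4-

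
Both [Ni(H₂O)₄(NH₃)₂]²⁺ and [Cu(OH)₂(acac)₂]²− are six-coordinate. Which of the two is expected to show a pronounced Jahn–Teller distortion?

[Ni(H₂O)₄(NH₃)₂]²⁺: Ligand charges: water is neutral; ammonia is neutral. With an overall charge of +2 the nickel centre must be in the +2 oxidation state. Ni sits in group 10, so the d-electron count is 10 − 2 = 8. The d⁸ configuration leaves the e_g set evenly filled (or empty) — no strong Jahn–Teller driving force.
[Cu(OH)₂(acac)₂]²−: Ligand charges: each hydroxide is −1; each acetylacetonate is −1. With an overall charge of −2 the copper centre must be in the +2 oxidation state. Group 11 minus oxidation state 2 gives a d⁹ configuration. The t₂g⁶e_g³ configuration has an unevenly filled e_g set; the Jahn–Teller theorem predicts a tetragonal distortion (typically axial elongation) to lift the degeneracy.

[Cu(OH)₂(acac)₂]²−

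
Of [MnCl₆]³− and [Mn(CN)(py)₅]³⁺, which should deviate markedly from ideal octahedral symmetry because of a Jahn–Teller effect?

[MnCl₆]³−: Ligand charges: each chloride is −1. With an overall charge of −3 the manganese centre must be in the +3 oxidation state. Mn sits in group 7, so the d-electron count is 7 − 3 = 4. Chloride is a weak-field ligand for a first-row metal, so the complex is high-spin. The t₂g³e_g¹ (high-spin) configuration has an unevenly filled e_g set; the Jahn–Teller theorem predicts a tetragonal distortion (typically axial elongation) to lift the degeneracy.
[Mn(CN)(py)₅]³⁺: Ligand charges: each cyanide is −1; pyridine is neutral. With an overall charge of +3 the manganese centre must be in the +4 oxidation state. Manganese is a group-7 element; Mn(IV) is therefore d³. The d³ configuration leaves the e_g set evenly filled (or empty) — no strong Jahn–Teller driving force.

[MnCl₆]³−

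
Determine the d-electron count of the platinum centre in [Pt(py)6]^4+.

d⁶

Summing ligand charges against the +4 overall charge gives an oxidation state of +4 for platinum.
Pt sits in group 10, so the d-electron count is 10 − 4 = 6.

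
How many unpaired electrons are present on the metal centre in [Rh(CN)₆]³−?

0

Ligand charges: each cyanide is −1. With an overall charge of −3 the rhodium centre must be in the +3 oxidation state.
Group 9 minus oxidation state 3 gives a d⁶ configuration.
The spin state decides the count: a 4d ion has a large Δₒ and is invariably low-spin.
An octahedral low-spin d⁶ ion is t₂g⁶e_g⁰, giving 0 unpaired electrons.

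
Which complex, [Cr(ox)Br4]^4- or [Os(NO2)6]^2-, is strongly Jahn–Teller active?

[Cr(ox)Br4]^4-

[Cr(ox)Br4]^4-: Each oxalate is −2; each bromide is −1; balancing the −4 overall charge requires Cr(II). Group 6 minus oxidation state 2 gives a d⁴ configuration. Bromide and oxalate are weak-field ligands for a first-row metal, so the complex is high-spin. The t₂g³e_g¹ (high-spin) configuration has an unevenly filled e_g set; the Jahn–Teller theorem predicts a tetragonal distortion (typically axial elongation) to lift the degeneracy.
[Os(NO2)6]^2-: Each nitro (N-bound nitrite) is −1; balancing the −2 overall charge requires Os(IV). Os sits in group 8, so the d-electron count is 8 − 4 = 4. A 5d ion has a large Δₒ and is invariably low-spin. The d⁴ configuration leaves the e_g set evenly filled (or empty) — no strong Jahn–Teller driving force.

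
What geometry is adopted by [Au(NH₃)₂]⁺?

Ammonia is neutral; balancing the +1 overall charge requires Au(I).
Au sits in group 11, so the d-electron count is 11 − 1 = 10.
With 2 monodentate ligands the coordination number is 2.
A d¹⁰ ion with only two ligands adopts a linear arrangement (sp hybridisation; no CFSE preference).

linear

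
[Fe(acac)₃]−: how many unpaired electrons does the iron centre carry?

4

Ligand charges: each acetylacetonate is −1. With an overall charge of −1 the iron centre must be in the +2 oxidation state.
Fe sits in group 8, so the d-electron count is 8 − 2 = 6.
Counting donor atoms: 3×acetylacetonate (bidentate) → 6 donors. Coordination number = 6.
The spin state decides the count: Acetylacetonate is a weak-field ligand for a first-row metal, so the complex is high-spin.
An octahedral high-spin d⁶ ion is t₂g⁴e_g², giving 4 unpaired electrons.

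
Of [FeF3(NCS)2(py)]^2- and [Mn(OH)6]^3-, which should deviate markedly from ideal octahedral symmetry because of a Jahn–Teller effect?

[Mn(OH)6]^3-

[FeF3(NCS)2(py)]^2-: Summing ligand charges against the −2 overall charge gives an oxidation state of +3 for iron. Fe sits in group 8, so the d-electron count is 8 − 3 = 5. Fluoride and isothiocyanate are weak-field ligands for a first-row metal, so the complex is high-spin. The d⁵ configuration leaves the e_g set evenly filled (or empty) — no strong Jahn–Teller driving force.
[Mn(OH)6]^3-: Each hydroxide is −1; balancing the −3 overall charge requires Mn(III). Mn sits in group 7, so the d-electron count is 7 − 3 = 4. Hydroxide is a weak-field ligand for a first-row metal, so the complex is high-spin. The t₂g³e_g¹ (high-spin) configuration has an unevenly filled e_g set; the Jahn–Teller theorem predicts a tetragonal distortion (typically axial elongation) to lift the degeneracy.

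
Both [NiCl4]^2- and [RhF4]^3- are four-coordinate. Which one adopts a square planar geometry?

For [NiCl4]^2-: Ligand charges: each chloride is −1. With an overall charge of −2 the nickel centre must be in the +2 oxidation state. Nickel is a group-10 element; Ni(II) is therefore d⁸. Chloride is a weak-field ligand. With weak-field ligands the CFSE gain from square planar is small, so a 3d d⁸ ion takes the sterically preferred tetrahedral geometry. → tetrahedral.
For [RhF4]^3-: Ligand charges: each fluoride is −1. With an overall charge of −3 the rhodium centre must be in the +1 oxidation state. Rh sits in group 9, so the d-electron count is 9 − 1 = 8. A 4d d⁸ ion has a large crystal-field splitting; square planar leaves the high-energy d_{x²−y²} orbital empty and maximises CFSE. → square planar.

[RhF4]^3-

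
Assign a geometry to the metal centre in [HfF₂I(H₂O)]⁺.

Summing ligand charges against the +1 overall charge gives an oxidation state of +4 for hafnium.
Group 4 minus oxidation state 4 gives a d⁰ configuration.
Coordination number: 4.
A d⁰ ion has no crystal-field stabilisation preference between square planar and tetrahedral, so four ligands adopt the sterically favoured tetrahedral geometry.

tetrahedral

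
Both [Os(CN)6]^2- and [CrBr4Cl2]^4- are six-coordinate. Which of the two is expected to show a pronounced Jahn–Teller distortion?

[Os(CN)6]^2-: Each cyanide is −1; balancing the −2 overall charge requires Os(IV). Os sits in group 8, so the d-electron count is 8 − 4 = 4. A 5d ion has a large Δₒ and is invariably low-spin. The d⁴ configuration leaves the e_g set evenly filled (or empty) — no strong Jahn–Teller driving force.
[CrBr4Cl2]^4-: Each bromide is −1; each chloride is −1; balancing the −4 overall charge requires Cr(II). Chromium is a group-6 element; Cr(II) is therefore d⁴. Bromide and chloride are weak-field ligands for a first-row metal, so the complex is high-spin. The t₂g³e_g¹ (high-spin) configuration has an unevenly filled e_g set; the Jahn–Teller theorem predicts a tetragonal distortion (typically axial elongation) to lift the degeneracy.

[CrBr4Cl2]^4-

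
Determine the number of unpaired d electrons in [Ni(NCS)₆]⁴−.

2

Summing ligand charges against the −4 overall charge gives an oxidation state of +2 for nickel.
Ni sits in group 10, so the d-electron count is 10 − 2 = 8.
In an octahedral field the d⁸ configuration is t₂g⁶e_g² (only one arrangement possible), giving 2 unpaired electrons.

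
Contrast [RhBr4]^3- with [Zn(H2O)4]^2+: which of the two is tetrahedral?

For [RhBr4]^3-: Ligand charges: each bromide is −1. With an overall charge of −3 the rhodium centre must be in the +1 oxidation state. Rhodium is a group-9 element; Rh(I) is therefore d⁸. A 4d d⁸ ion has a large crystal-field splitting; square planar leaves the high-energy d_{x²−y²} orbital empty and maximises CFSE. → square planar.
For [Zn(H2O)4]^2+: Summing ligand charges against the +2 overall charge gives an oxidation state of +2 for zinc. Group 12 minus oxidation state 2 gives a d¹⁰ configuration. A d¹⁰ ion has no crystal-field stabilisation preference between square planar and tetrahedral, so four ligands adopt the sterically favoured tetrahedral geometry. → tetrahedral.

[Zn(H2O)4]^2+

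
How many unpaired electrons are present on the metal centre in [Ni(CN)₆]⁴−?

Each cyanide is −1; balancing the −4 overall charge requires Ni(II).
Nickel is a group-10 element; Ni(II) is therefore d⁸.
In an octahedral field the d⁸ configuration is t₂g⁶e_g² (only one arrangement possible), giving 2 unpaired electrons.

2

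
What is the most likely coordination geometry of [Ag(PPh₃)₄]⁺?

tetrahedral

Summing ligand charges against the +1 overall charge gives an oxidation state of +1 for silver.
Silver is a group-11 element; Ag(I) is therefore d¹⁰.
Coordination number: 4.
A d¹⁰ ion has no crystal-field stabilisation preference between square planar and tetrahedral, so four ligands adopt the sterically favoured tetrahedral geometry.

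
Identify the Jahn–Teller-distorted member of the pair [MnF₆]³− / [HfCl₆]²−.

[MnF₆]³−: Each fluoride is −1; balancing the −3 overall charge requires Mn(III). Group 7 minus oxidation state 3 gives a d⁴ configuration. Fluoride is a weak-field ligand for a first-row metal, so the complex is high-spin. The t₂g³e_g¹ (high-spin) configuration has an unevenly filled e_g set; the Jahn–Teller theorem predicts a tetragonal distortion (typically axial elongation) to lift the degeneracy.
[HfCl₆]²−: Ligand charges: each chloride is −1. With an overall charge of −2 the hafnium centre must be in the +4 oxidation state. Group 4 minus oxidation state 4 gives a d⁰ configuration. The d⁰ configuration leaves the e_g set evenly filled (or empty) — no strong Jahn–Teller driving force.

[MnF₆]³−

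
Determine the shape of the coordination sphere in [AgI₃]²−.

trigonal planar

Summing ligand charges against the −2 overall charge gives an oxidation state of +1 for silver.
Ag sits in group 11, so the d-electron count is 11 − 1 = 10.
With 3 monodentate ligands the coordination number is 3.
Three ligands around a d¹⁰ centre minimise repulsion in a trigonal-planar arrangement.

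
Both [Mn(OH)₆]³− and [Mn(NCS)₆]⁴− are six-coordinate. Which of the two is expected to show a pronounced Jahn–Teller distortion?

[Mn(OH)₆]³−: Each hydroxide is −1; balancing the −3 overall charge requires Mn(III). Group 7 minus oxidation state 3 gives a d⁴ configuration. Hydroxide is a weak-field ligand for a first-row metal, so the complex is high-spin. The t₂g³e_g¹ (high-spin) configuration has an unevenly filled e_g set; the Jahn–Teller theorem predicts a tetragonal distortion (typically axial elongation) to lift the degeneracy.
[Mn(NCS)₆]⁴−: Each isothiocyanate is −1; balancing the −4 overall charge requires Mn(II). Manganese is a group-7 element; Mn(II) is therefore d⁵. Isothiocyanate is a weak-field ligand for a first-row metal, so the complex is high-spin. The d⁵ configuration leaves the e_g set evenly filled (or empty) — no strong Jahn–Teller driving force.

[Mn(OH)₆]³−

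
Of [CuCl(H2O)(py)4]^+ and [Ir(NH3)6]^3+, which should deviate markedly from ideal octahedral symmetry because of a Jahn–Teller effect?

[CuCl(H2O)(py)4]^+: Summing ligand charges against the +1 overall charge gives an oxidation state of +2 for copper. Group 11 minus oxidation state 2 gives a d⁹ configuration. The t₂g⁶e_g³ configuration has an unevenly filled e_g set; the Jahn–Teller theorem predicts a tetragonal distortion (typically axial elongation) to lift the degeneracy.
[Ir(NH3)6]^3+: Summing ligand charges against the +3 overall charge gives an oxidation state of +3 for iridium. Iridium is a group-9 element; Ir(III) is therefore d⁶. A 5d ion has a large Δₒ and is invariably low-spin. The d⁶ configuration leaves the e_g set evenly filled (or empty) — no strong Jahn–Teller driving force.

[CuCl(H2O)(py)4]^+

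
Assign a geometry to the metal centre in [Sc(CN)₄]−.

Ligand charges: each cyanide is −1. With an overall charge of −1 the scandium centre must be in the +3 oxidation state.
Sc sits in group 3, so the d-electron count is 3 − 3 = 0.
Coordination number: 4.
A d⁰ ion has no crystal-field stabilisation preference between square planar and tetrahedral, so four ligands adopt the sterically favoured tetrahedral geometry.

tetrahedral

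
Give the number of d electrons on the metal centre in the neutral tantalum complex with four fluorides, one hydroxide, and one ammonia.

Each fluoride is −1; each hydroxide is −1; ammonia is neutral; balancing the 0 overall charge requires Ta(V).
Group 5 minus oxidation state 5 gives a d⁰ configuration.

d0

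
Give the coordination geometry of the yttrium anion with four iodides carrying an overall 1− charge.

tetrahedral

Summing ligand charges against the −1 overall charge gives an oxidation state of +3 for yttrium.
Y sits in group 3, so the d-electron count is 3 − 3 = 0.
Coordination number: 4.
A d⁰ ion has no crystal-field stabilisation preference between square planar and tetrahedral, so four ligands adopt the sterically favoured tetrahedral geometry.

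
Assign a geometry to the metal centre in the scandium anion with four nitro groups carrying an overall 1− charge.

tetrahedral

Each nitro (N-bound nitrite) is −1; balancing the −1 overall charge requires Sc(III).
Group 3 minus oxidation state 3 gives a d⁰ configuration.
Coordination number: 4.
A d⁰ ion has no crystal-field stabilisation preference between square planar and tetrahedral, so four ligands adopt the sterically favoured tetrahedral geometry.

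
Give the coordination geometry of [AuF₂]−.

Each fluoride is −1; balancing the −1 overall charge requires Au(I).
Au sits in group 11, so the d-electron count is 11 − 1 = 10.
Coordination number: 2.
A d¹⁰ ion with only two ligands adopts a linear arrangement (sp hybridisation; no CFSE preference).

linear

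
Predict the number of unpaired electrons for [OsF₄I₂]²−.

Summing ligand charges against the −2 overall charge gives an oxidation state of +4 for osmium.
Os sits in group 8, so the d-electron count is 8 − 4 = 4.
The spin state decides the count: a 5d ion has a large Δₒ and is invariably low-spin.
An octahedral low-spin d⁴ ion is t₂g⁴e_g⁰, giving 2 unpaired electrons.

2 unpaired electrons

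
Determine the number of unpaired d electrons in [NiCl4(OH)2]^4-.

Ligand charges: each chloride is −1; each hydroxide is −1. With an overall charge of −4 the nickel centre must be in the +2 oxidation state.
Nickel is a group-10 element; Ni(II) is therefore d⁸.
In an octahedral field the d⁸ configuration is t₂g⁶e_g² (only one arrangement possible), giving 2 unpaired electrons.

2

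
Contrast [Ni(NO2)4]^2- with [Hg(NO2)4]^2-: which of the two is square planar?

For [Ni(NO2)4]^2-: Ligand charges: each nitro (N-bound nitrite) is −1. With an overall charge of −2 the nickel centre must be in the +2 oxidation state. Group 10 minus oxidation state 2 gives a d⁸ configuration. Nitro (N-bound nitrite) is a strong-field ligand (high in the spectrochemical series). A 3d d⁸ ion with strong-field ligands gains enough CFSE to favour square planar over tetrahedral. → square planar.
For [Hg(NO2)4]^2-: Summing ligand charges against the −2 overall charge gives an oxidation state of +2 for mercury. Hg sits in group 12, so the d-electron count is 12 − 2 = 10. A d¹⁰ ion has no crystal-field stabilisation preference between square planar and tetrahedral, so four ligands adopt the sterically favoured tetrahedral geometry. → tetrahedral.

[Ni(NO2)4]^2-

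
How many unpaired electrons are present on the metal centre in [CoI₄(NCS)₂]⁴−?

3

Ligand charges: each iodide is −1; each isothiocyanate is −1. With an overall charge of −4 the cobalt centre must be in the +2 oxidation state.
Co sits in group 9, so the d-electron count is 9 − 2 = 7.
The spin state decides the count: Iodide and isothiocyanate are weak-field ligands for a first-row metal, so the complex is high-spin.
An octahedral high-spin d⁷ ion is t₂g⁵e_g², giving 3 unpaired electrons.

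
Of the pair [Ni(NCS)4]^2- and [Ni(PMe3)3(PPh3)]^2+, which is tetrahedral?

For [Ni(NCS)4]^2-: Summing ligand charges against the −2 overall charge gives an oxidation state of +2 for nickel. Group 10 minus oxidation state 2 gives a d⁸ configuration. Isothiocyanate is a weak-field ligand. With weak-field ligands the CFSE gain from square planar is small, so a 3d d⁸ ion takes the sterically preferred tetrahedral geometry. → tetrahedral.
For [Ni(PMe3)3(PPh3)]^2+: Ligand charges: trimethylphosphine is neutral; triphenylphosphine is neutral. With an overall charge of +2 the nickel centre must be in the +2 oxidation state. Group 10 minus oxidation state 2 gives a d⁸ configuration. Trimethylphosphine and triphenylphosphine are strong-field ligands (high in the spectrochemical series). A 3d d⁸ ion with strong-field ligands gains enough CFSE to favour square planar over tetrahedral. → square planar.

[Ni(NCS)4]^2-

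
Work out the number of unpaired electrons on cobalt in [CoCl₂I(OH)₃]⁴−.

3

Summing ligand charges against the −4 overall charge gives an oxidation state of +2 for cobalt.
Co sits in group 9, so the d-electron count is 9 − 2 = 7.
The spin state decides the count: Chloride, hydroxide, and iodide are weak-field ligands for a first-row metal, so the complex is high-spin.
An octahedral high-spin d⁷ ion is t₂g⁵e_g², giving 3 unpaired electrons.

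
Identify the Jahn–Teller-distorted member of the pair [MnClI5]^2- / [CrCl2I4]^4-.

[MnClI5]^2-: Summing ligand charges against the −2 overall charge gives an oxidation state of +4 for manganese. Group 7 minus oxidation state 4 gives a d³ configuration. The d³ configuration leaves the e_g set evenly filled (or empty) — no strong Jahn–Teller driving force.
[CrCl2I4]^4-: Ligand charges: each chloride is −1; each iodide is −1. With an overall charge of −4 the chromium centre must be in the +2 oxidation state. Cr sits in group 6, so the d-electron count is 6 − 2 = 4. Chloride and iodide are weak-field ligands for a first-row metal, so the complex is high-spin. The t₂g³e_g¹ (high-spin) configuration has an unevenly filled e_g set; the Jahn–Teller theorem predicts a tetragonal distortion (typically axial elongation) to lift the degeneracy.

[CrCl2I4]^4-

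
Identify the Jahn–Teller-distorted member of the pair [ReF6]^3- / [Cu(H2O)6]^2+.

[ReF6]^3-: Each fluoride is −1; balancing the −3 overall charge requires Re(III). Rhenium is a group-7 element; Re(III) is therefore d⁴. A 5d ion has a large Δₒ and is invariably low-spin. The d⁴ configuration leaves the e_g set evenly filled (or empty) — no strong Jahn–Teller driving force.
[Cu(H2O)6]^2+: Ligand charges: water is neutral. With an overall charge of +2 the copper centre must be in the +2 oxidation state. Copper is a group-11 element; Cu(II) is therefore d⁹. The t₂g⁶e_g³ configuration has an unevenly filled e_g set; the Jahn–Teller theorem predicts a tetragonal distortion (typically axial elongation) to lift the degeneracy.

[Cu(H2O)6]^2+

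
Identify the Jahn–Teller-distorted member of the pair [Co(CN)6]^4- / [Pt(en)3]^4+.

[Co(CN)6]^4-: Ligand charges: each cyanide is −1. With an overall charge of −4 the cobalt centre must be in the +2 oxidation state. Cobalt is a group-9 element; Co(II) is therefore d⁷. Cyanide is a strong-field ligand (high in the spectrochemical series) for a first-row metal, so the complex is low-spin. The t₂g⁶e_g¹ (low-spin) configuration has an unevenly filled e_g set; the Jahn–Teller theorem predicts a tetragonal distortion (typically axial elongation) to lift the degeneracy.
[Pt(en)3]^4+: Ligand charges: ethylenediamine is neutral. With an overall charge of +4 the platinum centre must be in the +4 oxidation state. Pt sits in group 10, so the d-electron count is 10 − 4 = 6. A 5d ion has a large Δₒ and is invariably low-spin. The d⁶ configuration leaves the e_g set evenly filled (or empty) — no strong Jahn–Teller driving force.

[Co(CN)6]^4-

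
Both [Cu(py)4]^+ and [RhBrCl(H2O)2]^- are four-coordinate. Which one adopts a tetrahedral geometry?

[Cu(py)4]^+

For [Cu(py)4]^+: Pyridine is neutral; balancing the +1 overall charge requires Cu(I). Cu sits in group 11, so the d-electron count is 11 − 1 = 10. A d¹⁰ ion has no crystal-field stabilisation preference between square planar and tetrahedral, so four ligands adopt the sterically favoured tetrahedral geometry. → tetrahedral.
For [RhBrCl(H2O)2]^-: Each bromide is −1; each chloride is −1; water is neutral; balancing the −1 overall charge requires Rh(I). Rh sits in group 9, so the d-electron count is 9 − 1 = 8. A 4d d⁸ ion has a large crystal-field splitting; square planar leaves the high-energy d_{x²−y²} orbital empty and maximises CFSE. → square planar.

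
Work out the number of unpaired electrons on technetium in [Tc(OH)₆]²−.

3 unpaired electrons

Summing ligand charges against the −2 overall charge gives an oxidation state of +4 for technetium.
Group 7 minus oxidation state 4 gives a d³ configuration.
In an octahedral field the d³ configuration is t₂g³e_g⁰ (only one arrangement possible), giving 3 unpaired electrons.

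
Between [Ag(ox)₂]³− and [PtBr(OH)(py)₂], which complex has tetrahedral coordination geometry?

[Ag(ox)₂]³−

For [Ag(ox)₂]³−: Ligand charges: each oxalate is −2. With an overall charge of −3 the silver centre must be in the +1 oxidation state. Silver is a group-11 element; Ag(I) is therefore d¹⁰. A d¹⁰ ion has no crystal-field stabilisation preference between square planar and tetrahedral, so four ligands adopt the sterically favoured tetrahedral geometry. → tetrahedral.
For [PtBr(OH)(py)₂]: Ligand charges: each bromide is −1; each hydroxide is −1; pyridine is neutral. With an overall charge of 0 the platinum centre must be in the +2 oxidation state. Group 10 minus oxidation state 2 gives a d⁸ configuration. A 5d d⁸ ion has a large crystal-field splitting; square planar leaves the high-energy d_{x²−y²} orbital empty and maximises CFSE. → square planar.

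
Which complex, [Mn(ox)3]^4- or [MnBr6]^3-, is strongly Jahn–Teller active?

[MnBr6]^3-

[Mn(ox)3]^4-: Ligand charges: each oxalate is −2. With an overall charge of −4 the manganese centre must be in the +2 oxidation state. Manganese is a group-7 element; Mn(II) is therefore d⁵. Oxalate is a weak-field ligand for a first-row metal, so the complex is high-spin. The d⁵ configuration leaves the e_g set evenly filled (or empty) — no strong Jahn–Teller driving force.
[MnBr6]^3-: Ligand charges: each bromide is −1. With an overall charge of −3 the manganese centre must be in the +3 oxidation state. Group 7 minus oxidation state 3 gives a d⁴ configuration. Bromide is a weak-field ligand for a first-row metal, so the complex is high-spin. The t₂g³e_g¹ (high-spin) configuration has an unevenly filled e_g set; the Jahn–Teller theorem predicts a tetragonal distortion (typically axial elongation) to lift the degeneracy.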